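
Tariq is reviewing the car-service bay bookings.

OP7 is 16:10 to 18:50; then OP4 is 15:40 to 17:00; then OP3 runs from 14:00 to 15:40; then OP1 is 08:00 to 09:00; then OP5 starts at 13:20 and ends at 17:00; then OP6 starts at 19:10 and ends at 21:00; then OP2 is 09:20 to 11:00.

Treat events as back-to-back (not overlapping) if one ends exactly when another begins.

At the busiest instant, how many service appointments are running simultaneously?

Walk through starts and ends in time order (an end at T is processed before a start at T):
08:00 start OP1 → 1
09:00 end OP1 → 0
09:20 start OP2 → 1
11:00 end OP2 → 0
13:20 start OP5 → 1
14:00 start OP3 → 2
15:40 end OP3 → 1
15:40 start OP4 → 2
16:10 start OP7 → 3
17:00 end OP4 → 2
17:00 end OP5 → 1
18:50 end OP7 → 0
19:10 start OP6 → 1
21:00 end OP6 → 0
Peak is 3, at 16:10 (OP4, OP5, OP7).

3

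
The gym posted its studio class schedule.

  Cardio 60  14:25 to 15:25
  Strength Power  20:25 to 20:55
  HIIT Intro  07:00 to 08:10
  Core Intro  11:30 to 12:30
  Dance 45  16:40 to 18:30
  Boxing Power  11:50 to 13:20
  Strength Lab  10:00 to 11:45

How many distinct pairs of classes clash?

Two intervals overlap when each starts before the other ends.
Sorted by start: HIIT Intro, Strength Lab, Core Intro, Boxing Power, Cardio 60, Dance 45, Strength Power.
Strength Lab starts after HIIT Intro ends; HIIT Intro is clear from here.
Core Intro starts before Strength Lab ends → Strength Lab and Core Intro overlap.
Boxing Power starts after Strength Lab ends; Strength Lab is clear from here.
Boxing Power starts before Core Intro ends → Core Intro and Boxing Power overlap.
Cardio 60 starts after Core Intro ends; Core Intro is clear from here.
Cardio 60 starts after Boxing Power ends; Boxing Power is clear from here.
Dance 45 starts after Cardio 60 ends; Cardio 60 is clear from here.
Strength Power starts after Dance 45 ends.
Overlapping pairs: Boxing Power & Core Intro, Core Intro & Strength Lab — 2 in total.

2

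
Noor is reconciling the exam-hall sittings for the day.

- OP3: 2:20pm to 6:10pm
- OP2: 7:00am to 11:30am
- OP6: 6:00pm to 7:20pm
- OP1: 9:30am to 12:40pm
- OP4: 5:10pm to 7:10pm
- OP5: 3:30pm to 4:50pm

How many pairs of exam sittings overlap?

5

Sorted by start: OP2, OP1, OP3, OP5, OP4, OP6.
OP1 starts before OP2 ends → OP2 and OP1 overlap.
OP3 starts after OP2 ends, so nothing later overlaps OP2 either.
OP3 starts after OP1 ends, so nothing later overlaps OP1 either.
OP5 starts before OP3 ends → OP3 and OP5 overlap.
OP4 starts before OP3 ends → OP3 and OP4 overlap.
OP6 starts before OP3 ends → OP3 and OP6 overlap.
OP4 starts after OP5 ends, so nothing later overlaps OP5 either.
OP6 starts before OP4 ends → OP4 and OP6 overlap.
Overlapping pairs: OP1 & OP2, OP3 & OP4, OP3 & OP5, OP3 & OP6, OP4 & OP6 — 5 in total.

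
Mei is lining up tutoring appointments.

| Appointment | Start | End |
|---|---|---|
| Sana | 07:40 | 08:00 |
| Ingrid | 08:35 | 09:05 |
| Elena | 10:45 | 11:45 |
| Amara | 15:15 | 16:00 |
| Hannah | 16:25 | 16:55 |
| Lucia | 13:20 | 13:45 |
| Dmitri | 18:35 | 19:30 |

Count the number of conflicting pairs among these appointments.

Sorted by start: Sana, Ingrid, Elena, Lucia, Amara, Hannah, Dmitri.
Ingrid starts after Sana ends, so Sana has no further overlaps.
Elena starts after Ingrid ends, so Ingrid has no further overlaps.
Lucia starts after Elena ends, so Elena has no further overlaps.
Amara starts after Lucia ends, so Lucia has no further overlaps.
Hannah starts after Amara ends, so Amara has no further overlaps.
Dmitri starts after Hannah ends.
No pair overlaps.

0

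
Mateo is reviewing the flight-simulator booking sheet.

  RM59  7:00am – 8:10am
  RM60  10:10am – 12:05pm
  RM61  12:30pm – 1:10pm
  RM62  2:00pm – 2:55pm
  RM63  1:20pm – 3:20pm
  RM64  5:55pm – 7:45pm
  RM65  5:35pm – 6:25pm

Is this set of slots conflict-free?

No

Sorted by start: RM59, RM60, RM61, RM63, RM62, RM65, RM64.
RM60 starts after RM59 ends — done with RM59.
RM61 starts after RM60 ends — done with RM60.
RM63 starts after RM61 ends — done with RM61.
RM62 starts before RM63 ends → RM63 and RM62 overlap.
That's a conflict, so the schedule is not conflict-free.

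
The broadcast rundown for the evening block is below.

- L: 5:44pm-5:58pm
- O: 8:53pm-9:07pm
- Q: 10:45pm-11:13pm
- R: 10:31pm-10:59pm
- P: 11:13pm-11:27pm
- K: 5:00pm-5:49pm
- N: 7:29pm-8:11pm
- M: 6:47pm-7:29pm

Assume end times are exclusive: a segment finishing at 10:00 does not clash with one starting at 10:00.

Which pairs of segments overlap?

Sorted by start: K, L, M, N, O, R, Q, P.
L starts before K ends → K and L overlap.
M starts after K ends, so K has no further overlaps.
M starts after L ends, so L has no further overlaps.
N starts exactly when M ends (back-to-back, no overlap), so M has no further overlaps.
O starts after N ends, so N has no further overlaps.
R starts after O ends, so O has no further overlaps.
Q starts before R ends → R and Q overlap.
P starts after R ends.
P starts exactly when Q ends (back-to-back, no overlap).

K & L, Q & R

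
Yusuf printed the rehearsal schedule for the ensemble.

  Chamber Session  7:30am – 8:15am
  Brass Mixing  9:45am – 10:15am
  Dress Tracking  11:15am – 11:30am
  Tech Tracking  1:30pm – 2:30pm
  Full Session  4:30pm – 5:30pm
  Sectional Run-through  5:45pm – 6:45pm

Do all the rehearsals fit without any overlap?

Yes

Two intervals overlap when each starts before the other ends.
Sorted by start: Chamber Session, Brass Mixing, Dress Tracking, Tech Tracking, Full Session, Sectional Run-through.
Brass Mixing starts after Chamber Session ends — done with Chamber Session.
Dress Tracking starts after Brass Mixing ends — done with Brass Mixing.
Tech Tracking starts after Dress Tracking ends — done with Dress Tracking.
Full Session starts after Tech Tracking ends — done with Tech Tracking.
Sectional Run-through starts after Full Session ends.
Every pair is clear; the schedule has no overlaps.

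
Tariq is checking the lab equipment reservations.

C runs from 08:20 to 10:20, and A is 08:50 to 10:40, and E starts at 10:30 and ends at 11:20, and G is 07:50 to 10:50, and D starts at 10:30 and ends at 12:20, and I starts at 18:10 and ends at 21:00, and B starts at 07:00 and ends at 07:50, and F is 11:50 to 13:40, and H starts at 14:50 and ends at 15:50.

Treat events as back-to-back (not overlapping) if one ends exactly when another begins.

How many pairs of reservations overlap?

9

Sorted by start: B, G, C, A, D, E, F, H, I.
G starts exactly when B ends (back-to-back, no overlap), so nothing later overlaps B either.
C starts before G ends → G and C overlap.
A starts before G ends → G and A overlap.
D starts before G ends → G and D overlap.
E starts before G ends → G and E overlap.
F starts after G ends, so nothing later overlaps G either.
A starts before C ends → C and A overlap.
D starts after C ends, so nothing later overlaps C either.
D starts before A ends → A and D overlap.
E starts before A ends → A and E overlap.
F starts after A ends, so nothing later overlaps A either.
E starts before D ends → D and E overlap.
F starts before D ends → D and F overlap.
H starts after D ends, so nothing later overlaps D either.
F starts after E ends, so nothing later overlaps E either.
H starts after F ends, so nothing later overlaps F either.
I starts after H ends.
Overlapping pairs: A & C, A & D, A & E, A & G, C & G, D & E, D & F, D & G, E & G — 9 in total.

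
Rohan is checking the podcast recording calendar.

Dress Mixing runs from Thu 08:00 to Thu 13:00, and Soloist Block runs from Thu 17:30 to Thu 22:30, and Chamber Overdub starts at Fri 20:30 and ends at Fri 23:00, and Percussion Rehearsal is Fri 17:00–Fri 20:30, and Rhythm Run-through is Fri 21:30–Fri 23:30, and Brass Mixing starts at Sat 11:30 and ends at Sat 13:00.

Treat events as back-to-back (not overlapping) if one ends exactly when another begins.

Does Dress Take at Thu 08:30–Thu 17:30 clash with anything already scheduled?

Yes — it overlaps Dress Mixing

Dress Mixing: starts Thu 08:00 before Dress Take ends Thu 17:30, and ends Thu 13:00 after Dress Take starts Thu 08:30 → overlap.
Soloist Block: starts Thu 17:30 at or after Dress Take ends Thu 17:30 → clear.
Percussion Rehearsal: starts Fri 17:00 at or after Dress Take ends Thu 17:30 → clear.
Chamber Overdub: starts Fri 20:30 at or after Dress Take ends Thu 17:30 → clear.
Rhythm Run-through: starts Fri 21:30 at or after Dress Take ends Thu 17:30 → clear.
Brass Mixing: starts Sat 11:30 at or after Dress Take ends Thu 17:30 → clear.
Dress Take overlaps Dress Mixing.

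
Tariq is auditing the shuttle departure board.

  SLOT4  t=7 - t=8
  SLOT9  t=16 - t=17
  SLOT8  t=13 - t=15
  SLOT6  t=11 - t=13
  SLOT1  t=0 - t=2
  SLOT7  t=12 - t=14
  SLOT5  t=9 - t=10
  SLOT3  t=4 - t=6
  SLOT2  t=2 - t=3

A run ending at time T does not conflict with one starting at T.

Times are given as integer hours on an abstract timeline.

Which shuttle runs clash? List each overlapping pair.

SLOT6 & SLOT7, SLOT7 & SLOT8

Two intervals overlap when each starts before the other ends.
Sorted by start: SLOT1, SLOT2, SLOT3, SLOT4, SLOT5, SLOT6, SLOT7, SLOT8, SLOT9.
SLOT2 starts exactly when SLOT1 ends (back-to-back, no overlap), so nothing later overlaps SLOT1 either.
SLOT3 starts after SLOT2 ends, so nothing later overlaps SLOT2 either.
SLOT4 starts after SLOT3 ends, so nothing later overlaps SLOT3 either.
SLOT5 starts after SLOT4 ends, so nothing later overlaps SLOT4 either.
SLOT6 starts after SLOT5 ends, so nothing later overlaps SLOT5 either.
SLOT7 starts before SLOT6 ends → SLOT6 and SLOT7 overlap.
SLOT8 starts exactly when SLOT6 ends (back-to-back, no overlap), so nothing later overlaps SLOT6 either.
SLOT8 starts before SLOT7 ends → SLOT7 and SLOT8 overlap.
SLOT9 starts after SLOT7 ends.
SLOT9 starts after SLOT8 ends.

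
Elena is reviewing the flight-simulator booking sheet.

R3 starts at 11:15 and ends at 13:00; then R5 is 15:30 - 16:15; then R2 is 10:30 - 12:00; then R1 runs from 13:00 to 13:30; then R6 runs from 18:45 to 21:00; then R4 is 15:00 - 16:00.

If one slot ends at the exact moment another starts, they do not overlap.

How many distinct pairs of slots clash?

Two intervals overlap when each starts before the other ends.
Sorted by start: R2, R3, R1, R4, R5, R6.
R3 starts before R2 ends → R2 and R3 overlap.
R1 starts after R2 ends, so nothing later overlaps R2 either.
R1 starts exactly when R3 ends (back-to-back, no overlap), so nothing later overlaps R3 either.
R4 starts after R1 ends, so nothing later overlaps R1 either.
R5 starts before R4 ends → R4 and R5 overlap.
R6 starts after R4 ends.
R6 starts after R5 ends.
Overlapping pairs: R2 & R3, R4 & R5 — 2 in total.

2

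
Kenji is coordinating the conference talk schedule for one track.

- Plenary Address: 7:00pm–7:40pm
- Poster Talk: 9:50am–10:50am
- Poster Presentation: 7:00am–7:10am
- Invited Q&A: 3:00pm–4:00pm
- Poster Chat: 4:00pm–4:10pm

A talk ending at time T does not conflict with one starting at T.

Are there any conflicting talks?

Sorted by start: Poster Presentation, Poster Talk, Invited Q&A, Poster Chat, Plenary Address.
Poster Talk starts after Poster Presentation ends, so nothing later overlaps Poster Presentation either.
Invited Q&A starts after Poster Talk ends, so nothing later overlaps Poster Talk either.
Poster Chat starts exactly when Invited Q&A ends (back-to-back, no overlap), so nothing later overlaps Invited Q&A either.
Plenary Address starts after Poster Chat ends.
Every pair is clear; the schedule has no overlaps.

No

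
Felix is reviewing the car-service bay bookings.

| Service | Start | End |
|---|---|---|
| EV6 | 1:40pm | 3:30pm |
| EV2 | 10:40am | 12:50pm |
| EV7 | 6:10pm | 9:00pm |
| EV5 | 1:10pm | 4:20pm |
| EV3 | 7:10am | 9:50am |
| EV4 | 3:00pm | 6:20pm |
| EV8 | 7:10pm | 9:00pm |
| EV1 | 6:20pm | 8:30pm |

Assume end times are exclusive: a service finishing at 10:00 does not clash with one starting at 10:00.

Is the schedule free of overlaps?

No

Check each pair: they overlap iff neither finishes before the other starts.
Sorted by start: EV3, EV2, EV5, EV6, EV4, EV7, EV1, EV8.
EV2 starts after EV3 ends, so EV3 has no further overlaps.
EV5 starts after EV2 ends, so EV2 has no further overlaps.
EV6 starts before EV5 ends → EV5 and EV6 overlap.
That's a conflict, so the schedule is not conflict-free.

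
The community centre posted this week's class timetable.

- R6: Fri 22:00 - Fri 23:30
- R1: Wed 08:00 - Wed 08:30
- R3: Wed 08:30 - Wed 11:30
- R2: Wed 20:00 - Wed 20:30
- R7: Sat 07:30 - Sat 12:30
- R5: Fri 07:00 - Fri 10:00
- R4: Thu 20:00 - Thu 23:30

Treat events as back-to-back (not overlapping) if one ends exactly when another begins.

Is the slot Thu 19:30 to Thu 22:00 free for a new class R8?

No — it overlaps R4

R1: ends Wed 08:30 at or before R8 starts Thu 19:30 → clear.
R3: ends Wed 11:30 at or before R8 starts Thu 19:30 → clear.
R2: ends Wed 20:30 at or before R8 starts Thu 19:30 → clear.
R4: starts Thu 20:00 before R8 ends Thu 22:00, and ends Thu 23:30 after R8 starts Thu 19:30 → overlap.
R5: starts Fri 07:00 at or after R8 ends Thu 22:00 → clear.
R6: starts Fri 22:00 at or after R8 ends Thu 22:00 → clear.
R7: starts Sat 07:30 at or after R8 ends Thu 22:00 → clear.
R8 overlaps R4.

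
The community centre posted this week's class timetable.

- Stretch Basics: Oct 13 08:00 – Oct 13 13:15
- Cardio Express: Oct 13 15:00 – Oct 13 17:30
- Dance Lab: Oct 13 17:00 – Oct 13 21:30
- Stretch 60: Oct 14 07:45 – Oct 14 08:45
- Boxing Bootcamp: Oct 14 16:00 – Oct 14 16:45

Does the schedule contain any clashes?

Two intervals overlap when each starts before the other ends.
Sorted by start: Stretch Basics, Cardio Express, Dance Lab, Stretch 60, Boxing Bootcamp.
Cardio Express starts after Stretch Basics ends — done with Stretch Basics.
Dance Lab starts before Cardio Express ends → Cardio Express and Dance Lab overlap.
That's a conflict, so the schedule is not conflict-free.

Yes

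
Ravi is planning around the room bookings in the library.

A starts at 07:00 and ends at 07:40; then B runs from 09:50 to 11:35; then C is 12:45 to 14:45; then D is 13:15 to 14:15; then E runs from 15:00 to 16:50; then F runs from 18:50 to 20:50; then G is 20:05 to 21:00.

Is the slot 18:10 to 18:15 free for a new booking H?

Yes — the slot is free

A: ends 07:40 at or before H starts 18:10 → clear.
B: ends 11:35 at or before H starts 18:10 → clear.
C: ends 14:45 at or before H starts 18:10 → clear.
D: ends 14:15 at or before H starts 18:10 → clear.
E: ends 16:50 at or before H starts 18:10 → clear.
F: starts 18:50 at or after H ends 18:15 → clear.
G: starts 20:05 at or after H ends 18:15 → clear.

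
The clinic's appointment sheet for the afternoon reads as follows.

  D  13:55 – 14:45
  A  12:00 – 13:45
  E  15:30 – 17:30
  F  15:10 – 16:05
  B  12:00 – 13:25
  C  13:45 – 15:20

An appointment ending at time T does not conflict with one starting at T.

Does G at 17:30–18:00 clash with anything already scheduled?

No — it doesn't clash with anything

A: ends 13:45 at or before G starts 17:30 → clear.
B: ends 13:25 at or before G starts 17:30 → clear.
C: ends 15:20 at or before G starts 17:30 → clear.
D: ends 14:45 at or before G starts 17:30 → clear.
F: ends 16:05 at or before G starts 17:30 → clear.
E: ends 17:30 at or before G starts 17:30 → clear.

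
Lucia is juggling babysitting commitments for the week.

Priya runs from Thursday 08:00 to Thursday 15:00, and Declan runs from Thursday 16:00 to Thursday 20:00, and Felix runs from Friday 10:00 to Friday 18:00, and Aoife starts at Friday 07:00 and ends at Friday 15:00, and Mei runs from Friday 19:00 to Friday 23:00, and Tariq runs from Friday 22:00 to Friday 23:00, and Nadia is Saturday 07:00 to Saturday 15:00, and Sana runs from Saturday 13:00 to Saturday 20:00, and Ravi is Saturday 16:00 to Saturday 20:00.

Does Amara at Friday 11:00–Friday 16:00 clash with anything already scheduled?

Priya: ends Thursday 15:00 at or before Amara starts Friday 11:00 → clear.
Declan: ends Thursday 20:00 at or before Amara starts Friday 11:00 → clear.
Aoife: starts Friday 07:00 before Amara ends Friday 16:00, and ends Friday 15:00 after Amara starts Friday 11:00 → overlap.
Felix: starts Friday 10:00 before Amara ends Friday 16:00, and ends Friday 18:00 after Amara starts Friday 11:00 → overlap.
Mei: starts Friday 19:00 at or after Amara ends Friday 16:00 → clear.
Tariq: starts Friday 22:00 at or after Amara ends Friday 16:00 → clear.
Nadia: starts Saturday 07:00 at or after Amara ends Friday 16:00 → clear.
Sana: starts Saturday 13:00 at or after Amara ends Friday 16:00 → clear.
Ravi: starts Saturday 16:00 at or after Amara ends Friday 16:00 → clear.
Amara overlaps Felix, Aoife.

Yes — it overlaps Aoife, Felix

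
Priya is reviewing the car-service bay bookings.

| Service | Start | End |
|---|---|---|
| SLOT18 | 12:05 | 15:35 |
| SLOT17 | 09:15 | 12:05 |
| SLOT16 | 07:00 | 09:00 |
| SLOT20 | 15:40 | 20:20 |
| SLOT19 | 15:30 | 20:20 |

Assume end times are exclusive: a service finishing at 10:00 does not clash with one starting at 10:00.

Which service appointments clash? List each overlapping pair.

SLOT18 & SLOT19, SLOT19 & SLOT20

Sorted by start: SLOT16, SLOT17, SLOT18, SLOT19, SLOT20.
SLOT17 starts after SLOT16 ends, so SLOT16 has no further overlaps.
SLOT18 starts exactly when SLOT17 ends (back-to-back, no overlap), so SLOT17 has no further overlaps.
SLOT19 starts before SLOT18 ends → SLOT18 and SLOT19 overlap.
SLOT20 starts after SLOT18 ends.
SLOT20 starts before SLOT19 ends → SLOT19 and SLOT20 overlap.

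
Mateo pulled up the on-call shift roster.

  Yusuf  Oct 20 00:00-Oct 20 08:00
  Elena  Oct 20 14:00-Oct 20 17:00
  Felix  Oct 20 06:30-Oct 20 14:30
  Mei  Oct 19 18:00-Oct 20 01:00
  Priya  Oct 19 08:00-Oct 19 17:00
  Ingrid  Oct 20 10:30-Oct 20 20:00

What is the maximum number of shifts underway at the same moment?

3

Sort all start/end points and keep a running count:
Oct 19 08:00 start Priya → 1
Oct 19 17:00 end Priya → 0
Oct 19 18:00 start Mei → 1
Oct 20 00:00 start Yusuf → 2
Oct 20 01:00 end Mei → 1
Oct 20 06:30 start Felix → 2
Oct 20 08:00 end Yusuf → 1
Oct 20 10:30 start Ingrid → 2
Oct 20 14:00 start Elena → 3
Oct 20 14:30 end Felix → 2
Oct 20 17:00 end Elena → 1
Oct 20 20:00 end Ingrid → 0
Peak is 3, at Oct 20 14:00 (Elena, Felix, Ingrid).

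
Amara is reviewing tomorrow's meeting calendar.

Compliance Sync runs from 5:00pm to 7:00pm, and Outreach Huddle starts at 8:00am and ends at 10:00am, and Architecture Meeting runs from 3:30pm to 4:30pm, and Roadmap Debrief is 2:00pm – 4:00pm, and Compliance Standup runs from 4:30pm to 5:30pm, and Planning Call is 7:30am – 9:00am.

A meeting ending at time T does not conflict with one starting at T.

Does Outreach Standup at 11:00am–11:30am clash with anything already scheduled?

No — it doesn't clash with anything

Planning Call: ends 9:00am at or before Outreach Standup starts 11:00am → clear.
Outreach Huddle: ends 10:00am at or before Outreach Standup starts 11:00am → clear.
Roadmap Debrief: starts 2:00pm at or after Outreach Standup ends 11:30am → clear.
Architecture Meeting: starts 3:30pm at or after Outreach Standup ends 11:30am → clear.
Compliance Standup: starts 4:30pm at or after Outreach Standup ends 11:30am → clear.
Compliance Sync: starts 5:00pm at or after Outreach Standup ends 11:30am → clear.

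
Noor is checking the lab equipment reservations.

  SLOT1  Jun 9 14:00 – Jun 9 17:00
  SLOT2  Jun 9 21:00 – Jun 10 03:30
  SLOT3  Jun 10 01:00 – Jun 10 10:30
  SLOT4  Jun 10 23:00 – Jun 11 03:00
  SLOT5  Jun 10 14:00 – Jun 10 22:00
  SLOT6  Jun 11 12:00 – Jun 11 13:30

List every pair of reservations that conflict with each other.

Two intervals overlap when each starts before the other ends.
Sorted by start: SLOT1, SLOT2, SLOT3, SLOT5, SLOT4, SLOT6.
SLOT2 starts after SLOT1 ends; SLOT1 is clear from here.
SLOT3 starts before SLOT2 ends → SLOT2 and SLOT3 overlap.
SLOT5 starts after SLOT2 ends; SLOT2 is clear from here.
SLOT5 starts after SLOT3 ends; SLOT3 is clear from here.
SLOT4 starts after SLOT5 ends; SLOT5 is clear from here.
SLOT6 starts after SLOT4 ends.

SLOT2 & SLOT3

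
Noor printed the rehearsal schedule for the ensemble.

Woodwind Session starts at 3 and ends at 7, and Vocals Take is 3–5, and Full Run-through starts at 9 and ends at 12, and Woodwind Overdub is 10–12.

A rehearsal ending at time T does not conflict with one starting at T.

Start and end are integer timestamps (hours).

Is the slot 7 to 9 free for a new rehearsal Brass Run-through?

Woodwind Session: ends 7 at or before Brass Run-through starts 7 → clear.
Vocals Take: ends 5 at or before Brass Run-through starts 7 → clear.
Full Run-through: starts 9 at or after Brass Run-through ends 9 → clear.
Woodwind Overdub: starts 10 at or after Brass Run-through ends 9 → clear.

Yes — the slot is free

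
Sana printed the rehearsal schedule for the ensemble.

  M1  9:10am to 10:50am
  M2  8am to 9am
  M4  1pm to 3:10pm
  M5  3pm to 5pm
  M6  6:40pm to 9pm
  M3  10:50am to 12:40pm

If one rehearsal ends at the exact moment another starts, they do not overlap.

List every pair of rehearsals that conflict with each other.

M4 & M5

Two intervals overlap when each starts before the other ends.
Sorted by start: M2, M1, M3, M4, M5, M6.
M1 starts after M2 ends, so M2 has no further overlaps.
M3 starts exactly when M1 ends (back-to-back, no overlap), so M1 has no further overlaps.
M4 starts after M3 ends, so M3 has no further overlaps.
M5 starts before M4 ends → M4 and M5 overlap.
M6 starts after M4 ends.
M6 starts after M5 ends.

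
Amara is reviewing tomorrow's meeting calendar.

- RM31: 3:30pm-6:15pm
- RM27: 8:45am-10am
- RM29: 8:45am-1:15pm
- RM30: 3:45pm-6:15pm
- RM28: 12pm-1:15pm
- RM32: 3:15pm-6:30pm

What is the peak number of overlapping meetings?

Sweep the timeline, counting +1 at each start and −1 at each end (ends before starts at a tie):
8:45am start RM27 → 1
8:45am start RM29 → 2
10am end RM27 → 1
12pm start RM28 → 2
1:15pm end RM28 → 1
1:15pm end RM29 → 0
3:15pm start RM32 → 1
3:30pm start RM31 → 2
3:45pm start RM30 → 3
6:15pm end RM30 → 2
6:15pm end RM31 → 1
6:30pm end RM32 → 0
Peak is 3, at 3:45pm (RM30, RM31, RM32).

3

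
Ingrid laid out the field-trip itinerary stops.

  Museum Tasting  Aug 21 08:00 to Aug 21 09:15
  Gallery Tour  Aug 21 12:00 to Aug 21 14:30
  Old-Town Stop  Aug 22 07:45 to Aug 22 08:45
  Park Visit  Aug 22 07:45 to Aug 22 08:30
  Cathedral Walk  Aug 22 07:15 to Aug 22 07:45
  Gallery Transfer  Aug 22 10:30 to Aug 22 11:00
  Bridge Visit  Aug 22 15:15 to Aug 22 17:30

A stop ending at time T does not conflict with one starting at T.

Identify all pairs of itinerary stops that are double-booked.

Sorted by start: Museum Tasting, Gallery Tour, Cathedral Walk, Old-Town Stop, Park Visit, Gallery Transfer, Bridge Visit.
Gallery Tour starts after Museum Tasting ends, so nothing later overlaps Museum Tasting either.
Cathedral Walk starts after Gallery Tour ends, so nothing later overlaps Gallery Tour either.
Old-Town Stop starts exactly when Cathedral Walk ends (back-to-back, no overlap), so nothing later overlaps Cathedral Walk either.
Park Visit starts before Old-Town Stop ends → Old-Town Stop and Park Visit overlap.
Gallery Transfer starts after Old-Town Stop ends, so nothing later overlaps Old-Town Stop either.
Gallery Transfer starts after Park Visit ends, so nothing later overlaps Park Visit either.
Bridge Visit starts after Gallery Transfer ends.

Old-Town Stop & Park Visit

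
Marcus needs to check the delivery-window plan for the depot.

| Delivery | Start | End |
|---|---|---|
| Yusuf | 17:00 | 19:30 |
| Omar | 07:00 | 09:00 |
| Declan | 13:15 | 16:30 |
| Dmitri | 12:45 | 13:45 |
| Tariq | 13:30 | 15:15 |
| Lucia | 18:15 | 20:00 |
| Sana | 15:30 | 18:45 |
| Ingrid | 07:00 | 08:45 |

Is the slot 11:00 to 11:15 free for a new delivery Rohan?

Yes — the slot is free

Ingrid: ends 08:45 at or before Rohan starts 11:00 → clear.
Omar: ends 09:00 at or before Rohan starts 11:00 → clear.
Dmitri: starts 12:45 at or after Rohan ends 11:15 → clear.
Declan: starts 13:15 at or after Rohan ends 11:15 → clear.
Tariq: starts 13:30 at or after Rohan ends 11:15 → clear.
Sana: starts 15:30 at or after Rohan ends 11:15 → clear.
Yusuf: starts 17:00 at or after Rohan ends 11:15 → clear.
Lucia: starts 18:15 at or after Rohan ends 11:15 → clear.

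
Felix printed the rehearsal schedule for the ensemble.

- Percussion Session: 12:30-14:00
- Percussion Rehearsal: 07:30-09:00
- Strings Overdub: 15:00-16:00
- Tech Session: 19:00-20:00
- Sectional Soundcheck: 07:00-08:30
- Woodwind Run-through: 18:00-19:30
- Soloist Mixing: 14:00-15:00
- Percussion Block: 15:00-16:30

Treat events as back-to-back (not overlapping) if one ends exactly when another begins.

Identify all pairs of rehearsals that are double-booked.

Two intervals overlap when each starts before the other ends.
Sorted by start: Sectional Soundcheck, Percussion Rehearsal, Percussion Session, Soloist Mixing, Percussion Block, Strings Overdub, Woodwind Run-through, Tech Session.
Percussion Rehearsal starts before Sectional Soundcheck ends → Sectional Soundcheck and Percussion Rehearsal overlap.
Percussion Session starts after Sectional Soundcheck ends; Sectional Soundcheck is clear from here.
Percussion Session starts after Percussion Rehearsal ends; Percussion Rehearsal is clear from here.
Soloist Mixing starts exactly when Percussion Session ends (back-to-back, no overlap); Percussion Session is clear from here.
Percussion Block starts exactly when Soloist Mixing ends (back-to-back, no overlap); Soloist Mixing is clear from here.
Strings Overdub starts before Percussion Block ends → Percussion Block and Strings Overdub overlap.
Woodwind Run-through starts after Percussion Block ends; Percussion Block is clear from here.
Woodwind Run-through starts after Strings Overdub ends; Strings Overdub is clear from here.
Tech Session starts before Woodwind Run-through ends → Woodwind Run-through and Tech Session overlap.

Percussion Block & Strings Overdub, Percussion Rehearsal & Sectional Soundcheck, Tech Session & Woodwind Run-through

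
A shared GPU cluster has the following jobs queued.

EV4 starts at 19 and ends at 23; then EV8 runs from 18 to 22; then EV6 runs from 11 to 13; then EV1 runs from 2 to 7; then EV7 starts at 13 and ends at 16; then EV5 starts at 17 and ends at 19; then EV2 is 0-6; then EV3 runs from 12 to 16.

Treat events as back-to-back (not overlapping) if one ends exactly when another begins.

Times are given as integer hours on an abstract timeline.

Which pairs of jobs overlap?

EV1 & EV2, EV3 & EV6, EV3 & EV7, EV4 & EV8, EV5 & EV8

Sorted by start: EV2, EV1, EV6, EV3, EV7, EV5, EV8, EV4.
EV1 starts before EV2 ends → EV2 and EV1 overlap.
EV6 starts after EV2 ends — done with EV2.
EV6 starts after EV1 ends — done with EV1.
EV3 starts before EV6 ends → EV6 and EV3 overlap.
EV7 starts exactly when EV6 ends (back-to-back, no overlap) — done with EV6.
EV7 starts before EV3 ends → EV3 and EV7 overlap.
EV5 starts after EV3 ends — done with EV3.
EV5 starts after EV7 ends — done with EV7.
EV8 starts before EV5 ends → EV5 and EV8 overlap.
EV4 starts exactly when EV5 ends (back-to-back, no overlap).
EV4 starts before EV8 ends → EV8 and EV4 overlap.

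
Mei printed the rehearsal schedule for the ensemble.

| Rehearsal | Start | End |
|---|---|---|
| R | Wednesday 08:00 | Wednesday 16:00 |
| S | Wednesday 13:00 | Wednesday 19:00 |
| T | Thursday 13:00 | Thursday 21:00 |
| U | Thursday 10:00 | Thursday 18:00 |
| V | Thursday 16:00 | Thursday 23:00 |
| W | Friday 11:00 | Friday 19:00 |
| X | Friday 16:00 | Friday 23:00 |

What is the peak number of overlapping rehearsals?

3

Sort all start/end points and keep a running count:
Wednesday 08:00 start R → 1
Wednesday 13:00 start S → 2
Wednesday 16:00 end R → 1
Wednesday 19:00 end S → 0
Thursday 10:00 start U → 1
Thursday 13:00 start T → 2
Thursday 16:00 start V → 3
Thursday 18:00 end U → 2
Thursday 21:00 end T → 1
Thursday 23:00 end V → 0
Friday 11:00 start W → 1
Friday 16:00 start X → 2
Friday 19:00 end W → 1
Friday 23:00 end X → 0
Peak is 3, at Thursday 16:00 (T, U, V).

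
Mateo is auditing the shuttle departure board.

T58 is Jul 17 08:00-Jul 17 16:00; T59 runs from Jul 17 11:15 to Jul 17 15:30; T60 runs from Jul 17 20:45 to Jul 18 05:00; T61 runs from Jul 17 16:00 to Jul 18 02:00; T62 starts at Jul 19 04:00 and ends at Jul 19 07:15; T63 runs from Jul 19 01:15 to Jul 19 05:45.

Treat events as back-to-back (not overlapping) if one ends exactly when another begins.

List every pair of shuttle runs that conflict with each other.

T58 & T59, T60 & T61, T62 & T63

Check each pair: they overlap iff neither finishes before the other starts.
Sorted by start: T58, T59, T61, T60, T63, T62.
T59 starts before T58 ends → T58 and T59 overlap.
T61 starts exactly when T58 ends (back-to-back, no overlap), so nothing later overlaps T58 either.
T61 starts after T59 ends, so nothing later overlaps T59 either.
T60 starts before T61 ends → T61 and T60 overlap.
T63 starts after T61 ends, so nothing later overlaps T61 either.
T63 starts after T60 ends, so nothing later overlaps T60 either.
T62 starts before T63 ends → T63 and T62 overlap.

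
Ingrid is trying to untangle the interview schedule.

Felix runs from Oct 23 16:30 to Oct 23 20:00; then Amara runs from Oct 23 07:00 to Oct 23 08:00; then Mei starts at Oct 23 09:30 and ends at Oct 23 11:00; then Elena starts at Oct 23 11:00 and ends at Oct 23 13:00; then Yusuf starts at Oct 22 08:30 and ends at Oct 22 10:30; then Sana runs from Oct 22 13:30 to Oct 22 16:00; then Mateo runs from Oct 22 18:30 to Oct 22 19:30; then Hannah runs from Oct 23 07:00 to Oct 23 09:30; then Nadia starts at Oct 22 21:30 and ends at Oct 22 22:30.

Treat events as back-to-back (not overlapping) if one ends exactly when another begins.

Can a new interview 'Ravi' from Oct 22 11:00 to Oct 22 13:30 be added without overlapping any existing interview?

Yes — the slot is free

Yusuf: ends Oct 22 10:30 at or before Ravi starts Oct 22 11:00 → clear.
Sana: starts Oct 22 13:30 at or after Ravi ends Oct 22 13:30 → clear.
Mateo: starts Oct 22 18:30 at or after Ravi ends Oct 22 13:30 → clear.
Nadia: starts Oct 22 21:30 at or after Ravi ends Oct 22 13:30 → clear.
Amara: starts Oct 23 07:00 at or after Ravi ends Oct 22 13:30 → clear.
Hannah: starts Oct 23 07:00 at or after Ravi ends Oct 22 13:30 → clear.
Mei: starts Oct 23 09:30 at or after Ravi ends Oct 22 13:30 → clear.
Elena: starts Oct 23 11:00 at or after Ravi ends Oct 22 13:30 → clear.
Felix: starts Oct 23 16:30 at or after Ravi ends Oct 22 13:30 → clear.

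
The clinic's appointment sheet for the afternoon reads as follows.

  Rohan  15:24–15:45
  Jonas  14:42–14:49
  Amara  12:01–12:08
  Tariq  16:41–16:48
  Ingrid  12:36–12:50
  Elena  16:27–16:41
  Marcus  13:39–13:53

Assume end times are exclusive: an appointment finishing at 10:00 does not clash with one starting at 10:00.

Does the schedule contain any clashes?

No

Sorted by start: Amara, Ingrid, Marcus, Jonas, Rohan, Elena, Tariq.
Ingrid starts after Amara ends, so nothing later overlaps Amara either.
Marcus starts after Ingrid ends, so nothing later overlaps Ingrid either.
Jonas starts after Marcus ends, so nothing later overlaps Marcus either.
Rohan starts after Jonas ends, so nothing later overlaps Jonas either.
Elena starts after Rohan ends, so nothing later overlaps Rohan either.
Tariq starts exactly when Elena ends (back-to-back, no overlap).
Every pair is clear; the schedule has no overlaps.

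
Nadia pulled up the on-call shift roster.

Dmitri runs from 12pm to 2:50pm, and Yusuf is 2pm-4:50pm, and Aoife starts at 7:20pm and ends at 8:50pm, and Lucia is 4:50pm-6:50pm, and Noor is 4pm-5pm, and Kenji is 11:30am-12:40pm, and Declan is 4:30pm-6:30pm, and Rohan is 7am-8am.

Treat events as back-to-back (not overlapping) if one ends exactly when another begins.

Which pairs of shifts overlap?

Sorted by start: Rohan, Kenji, Dmitri, Yusuf, Noor, Declan, Lucia, Aoife.
Kenji starts after Rohan ends; Rohan is clear from here.
Dmitri starts before Kenji ends → Kenji and Dmitri overlap.
Yusuf starts after Kenji ends; Kenji is clear from here.
Yusuf starts before Dmitri ends → Dmitri and Yusuf overlap.
Noor starts after Dmitri ends; Dmitri is clear from here.
Noor starts before Yusuf ends → Yusuf and Noor overlap.
Declan starts before Yusuf ends → Yusuf and Declan overlap.
Lucia starts exactly when Yusuf ends (back-to-back, no overlap); Yusuf is clear from here.
Declan starts before Noor ends → Noor and Declan overlap.
Lucia starts before Noor ends → Noor and Lucia overlap.
Aoife starts after Noor ends.
Lucia starts before Declan ends → Declan and Lucia overlap.
Aoife starts after Declan ends.
Aoife starts after Lucia ends.

Declan & Lucia, Declan & Noor, Declan & Yusuf, Dmitri & Kenji, Dmitri & Yusuf, Lucia & Noor, Noor & Yusuf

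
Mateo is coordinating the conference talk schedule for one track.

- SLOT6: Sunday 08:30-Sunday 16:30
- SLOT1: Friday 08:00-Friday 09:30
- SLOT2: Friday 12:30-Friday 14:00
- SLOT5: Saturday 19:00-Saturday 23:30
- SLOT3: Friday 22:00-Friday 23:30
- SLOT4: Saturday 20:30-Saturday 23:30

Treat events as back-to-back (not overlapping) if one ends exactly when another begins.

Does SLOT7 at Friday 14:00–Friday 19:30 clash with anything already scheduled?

No — it doesn't clash with anything

SLOT1: ends Friday 09:30 at or before SLOT7 starts Friday 14:00 → clear.
SLOT2: ends Friday 14:00 at or before SLOT7 starts Friday 14:00 → clear.
SLOT3: starts Friday 22:00 at or after SLOT7 ends Friday 19:30 → clear.
SLOT5: starts Saturday 19:00 at or after SLOT7 ends Friday 19:30 → clear.
SLOT4: starts Saturday 20:30 at or after SLOT7 ends Friday 19:30 → clear.
SLOT6: starts Sunday 08:30 at or after SLOT7 ends Friday 19:30 → clear.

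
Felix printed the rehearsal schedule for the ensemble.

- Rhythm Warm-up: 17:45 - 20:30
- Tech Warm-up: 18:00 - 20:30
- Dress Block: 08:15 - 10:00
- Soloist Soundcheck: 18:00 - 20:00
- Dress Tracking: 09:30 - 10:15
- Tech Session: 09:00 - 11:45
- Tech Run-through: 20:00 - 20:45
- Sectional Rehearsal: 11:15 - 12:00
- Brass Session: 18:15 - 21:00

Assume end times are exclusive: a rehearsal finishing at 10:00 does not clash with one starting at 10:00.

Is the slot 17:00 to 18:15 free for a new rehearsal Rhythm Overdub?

No — it overlaps Rhythm Warm-up, Soloist Soundcheck, Tech Warm-up

Dress Block: ends 10:00 at or before Rhythm Overdub starts 17:00 → clear.
Tech Session: ends 11:45 at or before Rhythm Overdub starts 17:00 → clear.
Dress Tracking: ends 10:15 at or before Rhythm Overdub starts 17:00 → clear.
Sectional Rehearsal: ends 12:00 at or before Rhythm Overdub starts 17:00 → clear.
Rhythm Warm-up: starts 17:45 before Rhythm Overdub ends 18:15, and ends 20:30 after Rhythm Overdub starts 17:00 → overlap.
Tech Warm-up: starts 18:00 before Rhythm Overdub ends 18:15, and ends 20:30 after Rhythm Overdub starts 17:00 → overlap.
Soloist Soundcheck: starts 18:00 before Rhythm Overdub ends 18:15, and ends 20:00 after Rhythm Overdub starts 17:00 → overlap.
Brass Session: starts 18:15 at or after Rhythm Overdub ends 18:15 → clear.
Tech Run-through: starts 20:00 at or after Rhythm Overdub ends 18:15 → clear.
Rhythm Overdub overlaps Rhythm Warm-up, Tech Warm-up, Soloist Soundcheck.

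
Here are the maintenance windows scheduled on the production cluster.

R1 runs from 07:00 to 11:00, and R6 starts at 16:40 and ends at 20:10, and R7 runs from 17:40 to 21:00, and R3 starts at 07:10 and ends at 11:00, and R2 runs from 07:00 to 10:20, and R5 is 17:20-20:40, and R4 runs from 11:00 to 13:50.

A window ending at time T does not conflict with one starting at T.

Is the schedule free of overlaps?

No

Check each pair: they overlap iff neither finishes before the other starts.
Sorted by start: R1, R2, R3, R4, R6, R5, R7.
R2 starts before R1 ends → R1 and R2 overlap.
That's a conflict, so the schedule is not conflict-free.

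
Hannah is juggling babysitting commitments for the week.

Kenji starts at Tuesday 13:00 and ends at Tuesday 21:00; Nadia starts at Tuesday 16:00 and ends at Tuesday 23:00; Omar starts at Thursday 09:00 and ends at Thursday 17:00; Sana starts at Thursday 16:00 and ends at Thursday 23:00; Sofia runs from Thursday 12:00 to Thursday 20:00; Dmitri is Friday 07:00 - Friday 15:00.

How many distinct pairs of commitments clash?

Sorted by start: Kenji, Nadia, Omar, Sofia, Sana, Dmitri.
Nadia starts before Kenji ends → Kenji and Nadia overlap.
Omar starts after Kenji ends; Kenji is clear from here.
Omar starts after Nadia ends; Nadia is clear from here.
Sofia starts before Omar ends → Omar and Sofia overlap.
Sana starts before Omar ends → Omar and Sana overlap.
Dmitri starts after Omar ends.
Sana starts before Sofia ends → Sofia and Sana overlap.
Dmitri starts after Sofia ends.
Dmitri starts after Sana ends.
Overlapping pairs: Kenji & Nadia, Omar & Sana, Omar & Sofia, Sana & Sofia — 4 in total.

4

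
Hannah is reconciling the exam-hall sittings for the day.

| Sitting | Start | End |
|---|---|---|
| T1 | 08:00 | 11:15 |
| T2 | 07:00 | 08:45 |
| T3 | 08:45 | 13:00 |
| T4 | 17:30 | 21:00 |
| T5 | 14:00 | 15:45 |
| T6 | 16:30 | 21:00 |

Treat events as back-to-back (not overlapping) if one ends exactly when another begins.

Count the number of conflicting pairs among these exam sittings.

Sorted by start: T2, T1, T3, T5, T6, T4.
T1 starts before T2 ends → T2 and T1 overlap.
T3 starts exactly when T2 ends (back-to-back, no overlap) — done with T2.
T3 starts before T1 ends → T1 and T3 overlap.
T5 starts after T1 ends — done with T1.
T5 starts after T3 ends — done with T3.
T6 starts after T5 ends — done with T5.
T4 starts before T6 ends → T6 and T4 overlap.
Overlapping pairs: T1 & T2, T1 & T3, T4 & T6 — 3 in total.

3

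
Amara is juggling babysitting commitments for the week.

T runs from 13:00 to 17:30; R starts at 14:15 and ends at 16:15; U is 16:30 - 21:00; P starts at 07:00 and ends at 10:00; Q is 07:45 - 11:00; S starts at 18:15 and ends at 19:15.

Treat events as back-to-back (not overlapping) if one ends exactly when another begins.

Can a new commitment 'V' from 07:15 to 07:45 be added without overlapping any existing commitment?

No — it overlaps P

P: starts 07:00 before V ends 07:45, and ends 10:00 after V starts 07:15 → overlap.
Q: starts 07:45 at or after V ends 07:45 → clear.
T: starts 13:00 at or after V ends 07:45 → clear.
R: starts 14:15 at or after V ends 07:45 → clear.
U: starts 16:30 at or after V ends 07:45 → clear.
S: starts 18:15 at or after V ends 07:45 → clear.
V overlaps P.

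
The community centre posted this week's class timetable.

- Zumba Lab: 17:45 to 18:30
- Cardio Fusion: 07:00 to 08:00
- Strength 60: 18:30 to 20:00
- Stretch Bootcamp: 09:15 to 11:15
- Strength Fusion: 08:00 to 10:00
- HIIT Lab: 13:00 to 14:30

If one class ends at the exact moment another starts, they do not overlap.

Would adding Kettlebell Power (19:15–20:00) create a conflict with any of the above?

Yes — it overlaps Strength 60

Cardio Fusion: ends 08:00 at or before Kettlebell Power starts 19:15 → clear.
Strength Fusion: ends 10:00 at or before Kettlebell Power starts 19:15 → clear.
Stretch Bootcamp: ends 11:15 at or before Kettlebell Power starts 19:15 → clear.
HIIT Lab: ends 14:30 at or before Kettlebell Power starts 19:15 → clear.
Zumba Lab: ends 18:30 at or before Kettlebell Power starts 19:15 → clear.
Strength 60: starts 18:30 before Kettlebell Power ends 20:00, and ends 20:00 after Kettlebell Power starts 19:15 → overlap.
Kettlebell Power overlaps Strength 60.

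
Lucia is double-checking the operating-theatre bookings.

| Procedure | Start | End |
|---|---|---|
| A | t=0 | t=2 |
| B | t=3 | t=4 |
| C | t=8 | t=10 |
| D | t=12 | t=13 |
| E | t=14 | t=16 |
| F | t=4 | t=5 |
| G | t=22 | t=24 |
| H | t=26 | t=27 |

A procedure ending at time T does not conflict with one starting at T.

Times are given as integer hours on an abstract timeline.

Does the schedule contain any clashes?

Sorted by start: A, B, F, C, D, E, G, H.
B starts after A ends — done with A.
F starts exactly when B ends (back-to-back, no overlap) — done with B.
C starts after F ends — done with F.
D starts after C ends — done with C.
E starts after D ends — done with D.
G starts after E ends — done with E.
H starts after G ends.
Every pair is clear; the schedule has no overlaps.

No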